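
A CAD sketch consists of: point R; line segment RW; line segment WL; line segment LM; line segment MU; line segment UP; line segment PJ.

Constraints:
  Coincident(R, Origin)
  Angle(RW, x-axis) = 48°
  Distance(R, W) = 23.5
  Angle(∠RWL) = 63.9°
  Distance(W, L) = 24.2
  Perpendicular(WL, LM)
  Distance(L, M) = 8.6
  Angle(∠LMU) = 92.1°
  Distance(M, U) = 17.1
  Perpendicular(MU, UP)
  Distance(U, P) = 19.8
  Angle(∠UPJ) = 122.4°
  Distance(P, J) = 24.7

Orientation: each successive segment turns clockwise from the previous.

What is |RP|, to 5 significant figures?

31.909

R is at the origin; RW runs at 48.0° with length 23.5, so W = (15.725, 17.464). ∠RWL = 63.9° gives WL at -68.100° from the x-axis; with |WL| = 24.2, L = (24.751, -4.9897). The perpendicularity gives LM at right angles to WL, so LM runs at -158.10°; with |LM| = 8.6, M = (16.771, -8.1974). ∠LMU = 92.1° gives MU at 114.00° from the x-axis; with |MU| = 17.1, U = (9.8163, 7.4242). MU is perpendicular to UP, so UP runs at 24.000°; with |UP| = 19.8, P = (27.904, 15.478). Then |RP| = |P − R| = 31.909.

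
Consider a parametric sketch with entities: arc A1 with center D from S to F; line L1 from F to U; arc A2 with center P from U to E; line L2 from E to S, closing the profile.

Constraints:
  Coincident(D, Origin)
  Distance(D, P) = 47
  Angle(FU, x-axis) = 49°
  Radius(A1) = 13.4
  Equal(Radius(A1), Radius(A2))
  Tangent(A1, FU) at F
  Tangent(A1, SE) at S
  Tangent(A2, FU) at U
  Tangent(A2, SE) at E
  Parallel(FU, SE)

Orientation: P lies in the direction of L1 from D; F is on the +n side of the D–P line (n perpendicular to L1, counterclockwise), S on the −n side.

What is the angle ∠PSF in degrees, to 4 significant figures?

74.09°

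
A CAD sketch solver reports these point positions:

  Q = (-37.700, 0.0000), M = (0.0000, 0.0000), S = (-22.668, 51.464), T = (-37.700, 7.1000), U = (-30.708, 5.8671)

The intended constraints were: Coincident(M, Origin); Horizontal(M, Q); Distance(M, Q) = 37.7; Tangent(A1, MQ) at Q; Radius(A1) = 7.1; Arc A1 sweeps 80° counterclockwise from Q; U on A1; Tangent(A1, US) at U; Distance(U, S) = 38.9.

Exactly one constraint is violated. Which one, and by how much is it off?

Distance(U, S) = 38.9 — off by 7.40.

M = (0.00, 0.00) ✓; M.y = 0.00, Q.y = 0.00 ✓; |MQ| = 37.70 ✓; ∠(TQ, QM) = 90.00° ✓; |TQ| = 7.100 ✓; bearing(T→U) − bearing(T→Q) = 80.00° ✓; |TU| = 7.100 ✓; ∠(TU, US) = 90.00° ✓; |US| = 46.30 ✗.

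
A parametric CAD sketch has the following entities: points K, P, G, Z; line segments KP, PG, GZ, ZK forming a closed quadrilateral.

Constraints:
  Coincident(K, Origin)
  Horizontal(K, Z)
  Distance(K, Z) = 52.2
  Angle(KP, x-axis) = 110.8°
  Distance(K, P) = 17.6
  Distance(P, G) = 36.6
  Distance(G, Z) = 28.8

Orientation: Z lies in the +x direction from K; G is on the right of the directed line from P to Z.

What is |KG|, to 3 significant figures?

24.2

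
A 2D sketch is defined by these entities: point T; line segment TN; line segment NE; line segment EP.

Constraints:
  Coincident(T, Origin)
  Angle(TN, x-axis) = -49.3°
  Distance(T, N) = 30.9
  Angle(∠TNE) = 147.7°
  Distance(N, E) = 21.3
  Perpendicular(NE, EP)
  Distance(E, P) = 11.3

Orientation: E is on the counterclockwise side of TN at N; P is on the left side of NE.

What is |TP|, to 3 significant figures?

47.7

T is at the origin; TN runs at -49.3° with length 30.9, so N = 30.9·(cos -49.3°, sin -49.3°) = (20.1, -23.4). ∠TNE = 147.7°, so NE runs at -49.3° + (180° − 147.7°) = -17.0° from the x-axis; with |NE| = 21.3, E = N + 21.3·(cos -17.0°, sin -17.0°) = (40.5, -29.7). NE is perpendicular to EP; with |EP| = 11.3 on the left of NE, P = E + 11.3·(0.292, 0.956) = (43.8, -18.8). Then |TP| = |P − T| = 47.7.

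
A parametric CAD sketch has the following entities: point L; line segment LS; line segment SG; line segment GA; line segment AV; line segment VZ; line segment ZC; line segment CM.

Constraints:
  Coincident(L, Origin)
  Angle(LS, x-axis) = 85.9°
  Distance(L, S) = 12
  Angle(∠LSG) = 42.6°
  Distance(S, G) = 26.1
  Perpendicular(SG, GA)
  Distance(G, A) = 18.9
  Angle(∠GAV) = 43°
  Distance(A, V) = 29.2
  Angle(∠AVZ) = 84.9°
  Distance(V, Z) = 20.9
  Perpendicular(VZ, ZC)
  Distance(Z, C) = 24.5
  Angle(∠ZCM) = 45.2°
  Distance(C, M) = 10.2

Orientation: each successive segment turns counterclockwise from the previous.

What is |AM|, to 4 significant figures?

16.16

VZ ⟂ ZC, so ZC runs at -84.60°; with |ZC| = 24.5, C = (-23.83, -16.84). ∠ZCM = 45.2° gives CM at 50.20° from the x-axis; with |CM| = 10.2, M = (-17.30, -9.008). Then |AM| = |M − A| = 16.16.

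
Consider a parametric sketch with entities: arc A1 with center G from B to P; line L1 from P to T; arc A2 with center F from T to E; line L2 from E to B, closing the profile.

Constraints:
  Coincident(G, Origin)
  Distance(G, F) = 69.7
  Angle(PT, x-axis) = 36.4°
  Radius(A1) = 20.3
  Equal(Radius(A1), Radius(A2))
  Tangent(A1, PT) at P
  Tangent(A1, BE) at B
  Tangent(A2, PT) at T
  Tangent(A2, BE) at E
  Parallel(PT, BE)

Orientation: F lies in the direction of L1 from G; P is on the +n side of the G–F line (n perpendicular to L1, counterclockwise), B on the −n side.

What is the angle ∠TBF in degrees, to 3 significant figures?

14.0°

The slot axis is L1's direction at 36.4°, so u = (cos 36.4°, sin 36.4°) = (0.805, 0.593) and n = (−sin 36.4°, cos 36.4°) = (-0.593, 0.805). G is at the origin and F lies 69.7 along u from G, so F = 69.7·u = (56.1, 41.4). Tangency of A1 to both parallel lines with radius 20.3 puts P and B at G ± 20.3·n: P = (-12.0, 16.3), B = (12.0, -16.3). Equal radii place T and E the same way about F: T = F + 20.3·n = (44.1, 57.7), E = F − 20.3·n = (68.1, 25.0). Then cos ∠TBF = BT·BF / (|BT||BF|), giving 14.0°.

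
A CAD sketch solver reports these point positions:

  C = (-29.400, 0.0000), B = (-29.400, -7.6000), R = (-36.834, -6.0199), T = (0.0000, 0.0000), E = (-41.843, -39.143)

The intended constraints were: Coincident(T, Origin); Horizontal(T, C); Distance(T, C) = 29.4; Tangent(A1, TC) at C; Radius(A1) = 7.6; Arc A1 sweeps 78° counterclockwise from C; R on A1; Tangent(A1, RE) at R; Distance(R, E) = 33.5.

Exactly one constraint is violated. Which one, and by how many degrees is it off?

Tangent(A1, RE) at R — off by 3.40°.

T = (0.00, 0.00) ✓; T.y = 0.00, C.y = 0.00 ✓; |TC| = 29.40 ✓; ∠(BC, CT) = 90.00° ✓; |BC| = 7.600 ✓; bearing(B→R) − bearing(B→C) = 78.00° ✓; |BR| = 7.600 ✓; ∠(BR, RE) = 86.60° ✗; |RE| = 33.50 ✓.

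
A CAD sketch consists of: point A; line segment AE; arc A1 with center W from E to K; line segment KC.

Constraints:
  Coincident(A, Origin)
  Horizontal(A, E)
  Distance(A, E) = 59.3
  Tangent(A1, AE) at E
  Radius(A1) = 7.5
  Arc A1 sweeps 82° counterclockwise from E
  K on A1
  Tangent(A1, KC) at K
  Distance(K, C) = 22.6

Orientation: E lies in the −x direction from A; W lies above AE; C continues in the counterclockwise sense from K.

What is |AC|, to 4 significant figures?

56.62

On A1, E sits at bearing -90° from W; an 82° counterclockwise sweep puts K at bearing -8°, so K = W + 7.5·(cos -8°, sin -8°) = (-51.87, 6.456). A1 meets KC tangentially, so WK is at right angles to KC, so KC runs along (−sin -8°, cos -8°); with |KC| = 22.6, C = (-48.73, 28.84). Then |AC| = |C − A| = 56.62.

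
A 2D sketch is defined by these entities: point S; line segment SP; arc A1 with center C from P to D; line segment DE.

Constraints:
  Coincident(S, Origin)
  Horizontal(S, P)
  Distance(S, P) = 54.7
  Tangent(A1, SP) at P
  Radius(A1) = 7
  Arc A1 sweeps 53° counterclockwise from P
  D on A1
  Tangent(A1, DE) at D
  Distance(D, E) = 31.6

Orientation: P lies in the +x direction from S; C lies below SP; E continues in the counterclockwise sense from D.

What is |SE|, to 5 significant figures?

41.120

S is at the origin; S and P share the same y with |SP| = 54.7 and P on the +x side, so P = (54.700, 0.0000). Since A1 is tangent to SP there, CP ⟂ SP, so C = P + (0, -7) = (54.700, -7.0000). On A1, P sits at bearing 90° from C; a 53° counterclockwise sweep puts D at bearing 143°, so D = C + 7.0·(cos 143°, sin 143°) = (49.110, -2.7873). The tangent condition forces CD to be normal to DE, so DE runs along (−sin 143°, cos 143°); with |DE| = 31.6, E = (30.092, -28.024). Then |SE| = |E − S| = 41.120.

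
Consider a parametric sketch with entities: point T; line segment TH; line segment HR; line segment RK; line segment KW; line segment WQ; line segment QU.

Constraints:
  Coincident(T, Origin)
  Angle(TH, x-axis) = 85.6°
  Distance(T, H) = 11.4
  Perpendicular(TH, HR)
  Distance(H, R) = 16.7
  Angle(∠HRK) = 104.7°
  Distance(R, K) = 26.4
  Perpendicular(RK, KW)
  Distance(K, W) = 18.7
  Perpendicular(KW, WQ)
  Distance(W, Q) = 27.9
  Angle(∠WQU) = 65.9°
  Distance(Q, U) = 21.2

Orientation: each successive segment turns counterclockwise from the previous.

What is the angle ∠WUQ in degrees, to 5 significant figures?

68.939°

T is at the origin; TH runs at 85.6° with length 11.4, so H = (0.87460, 11.366). TH ⟂ HR, so HR runs at 175.60°; with |HR| = 16.7, R = (-15.776, 12.648). ∠HRK = 104.7° gives RK at -109.10° from the x-axis; with |RK| = 26.4, K = (-24.415, -12.299). RK ⟂ KW, so KW runs at -19.100°; with |KW| = 18.7, W = (-6.7442, -18.418). The perpendicularity gives WQ at right angles to KW, so WQ runs at 70.900°; with |WQ| = 27.9, Q = (2.3852, 7.9461). ∠WQU = 65.9° gives QU at -175.00° from the x-axis; with |QU| = 21.2, U = (-18.734, 6.0984). Then cos ∠WUQ = UW·UQ / (|UW||UQ|), giving 68.939°.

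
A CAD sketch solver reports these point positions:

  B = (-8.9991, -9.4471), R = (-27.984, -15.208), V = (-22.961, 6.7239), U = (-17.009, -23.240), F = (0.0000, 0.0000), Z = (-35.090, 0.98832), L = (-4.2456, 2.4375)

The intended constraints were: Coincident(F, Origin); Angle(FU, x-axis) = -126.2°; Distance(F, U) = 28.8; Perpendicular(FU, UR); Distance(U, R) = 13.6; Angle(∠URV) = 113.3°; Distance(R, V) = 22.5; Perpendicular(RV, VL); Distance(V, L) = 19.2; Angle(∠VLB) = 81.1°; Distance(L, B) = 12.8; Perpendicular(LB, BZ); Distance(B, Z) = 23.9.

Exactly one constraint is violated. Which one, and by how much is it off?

Distance(B, Z) = 23.9 — off by 4.20.

F = (0.00, 0.00) ✓; FU at -126.2° ✓; |FU| = 28.80 ✓; ∠(FU, UR) = 90.00° ✓; |UR| = 13.60 ✓; ∠URV = 113.3° ✓; |RV| = 22.50 ✓; ∠(RV, VL) = 90.00° ✓; |VL| = 19.20 ✓; ∠VLB = 81.10° ✓; |LB| = 12.80 ✓; ∠(LB, BZ) = 90.00° ✓; |BZ| = 28.10 ✗.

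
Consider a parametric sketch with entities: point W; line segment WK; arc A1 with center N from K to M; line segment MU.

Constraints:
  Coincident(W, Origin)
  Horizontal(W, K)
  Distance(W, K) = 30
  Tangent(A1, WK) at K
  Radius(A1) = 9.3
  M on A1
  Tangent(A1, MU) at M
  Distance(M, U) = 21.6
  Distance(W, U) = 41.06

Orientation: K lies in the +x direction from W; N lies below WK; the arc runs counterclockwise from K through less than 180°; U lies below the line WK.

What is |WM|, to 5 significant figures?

23.705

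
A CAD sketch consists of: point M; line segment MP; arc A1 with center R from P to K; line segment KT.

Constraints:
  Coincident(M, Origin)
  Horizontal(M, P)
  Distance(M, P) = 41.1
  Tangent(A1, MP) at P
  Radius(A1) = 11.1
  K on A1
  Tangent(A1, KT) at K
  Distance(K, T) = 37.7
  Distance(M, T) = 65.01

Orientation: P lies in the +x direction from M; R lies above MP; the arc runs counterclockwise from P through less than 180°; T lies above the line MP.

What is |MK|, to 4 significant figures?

53.67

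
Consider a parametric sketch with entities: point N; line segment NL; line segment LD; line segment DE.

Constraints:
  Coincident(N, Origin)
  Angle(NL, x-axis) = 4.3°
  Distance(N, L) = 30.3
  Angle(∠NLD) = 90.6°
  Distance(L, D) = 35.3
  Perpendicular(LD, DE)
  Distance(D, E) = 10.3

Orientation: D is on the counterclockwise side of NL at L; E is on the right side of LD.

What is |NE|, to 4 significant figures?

54.01

N is at the origin; NL runs at 4.3° with length 30.3, so L = 30.3·(cos 4.3°, sin 4.3°) = (30.21, 2.272). ∠NLD = 90.6°, so LD runs at 4.3° + (180° − 90.6°) = 93.70° from the x-axis; with |LD| = 35.3, D = L + 35.3·(cos 93.70°, sin 93.70°) = (27.94, 37.50). LD is perpendicular to DE; with |DE| = 10.3 on the right of LD, E = D + 10.3·(0.9979, 0.06453) = (38.22, 38.16). Then |NE| = |E − N| = 54.01.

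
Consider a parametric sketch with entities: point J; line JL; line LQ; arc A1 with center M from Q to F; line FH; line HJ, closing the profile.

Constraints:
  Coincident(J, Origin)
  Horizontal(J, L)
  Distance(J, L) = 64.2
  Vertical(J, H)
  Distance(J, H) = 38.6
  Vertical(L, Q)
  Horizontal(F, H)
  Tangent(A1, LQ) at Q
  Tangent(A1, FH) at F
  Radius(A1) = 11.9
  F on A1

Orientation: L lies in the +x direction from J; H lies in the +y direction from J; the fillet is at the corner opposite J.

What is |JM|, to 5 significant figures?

58.721

J is at the origin; J and L share the same y with |JL| = 64.2 and L on the +x side, so L = (64.200, 0.0000). J and H share the same x with |JH| = 38.6 and H on the +y side, so H = (0.0000, 38.600). The virtual corner opposite J is at (64.200, 38.600). Tangency of A1 to LQ means the radius MQ is perpendicular to LQ and A1 meets FH tangentially, so MF is at right angles to FH, with radius 11.9, so the center M sits 11.9 in from both sides at M = (52.300, 26.700). Then |JM| = |M − J| = 58.721.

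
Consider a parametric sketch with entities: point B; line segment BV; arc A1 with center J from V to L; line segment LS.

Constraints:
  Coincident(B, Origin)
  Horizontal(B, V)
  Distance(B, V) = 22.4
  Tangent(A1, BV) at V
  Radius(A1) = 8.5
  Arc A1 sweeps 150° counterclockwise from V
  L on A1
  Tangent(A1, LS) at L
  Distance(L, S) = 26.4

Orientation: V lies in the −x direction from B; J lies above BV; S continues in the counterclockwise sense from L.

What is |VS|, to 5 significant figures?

34.511

B is at the origin; B and V share the same y with |BV| = 22.4 and V on the −x side, so V = (-22.400, 0.0000). A1 meets BV tangentially, so JV is at right angles to BV, so J = V + (0, 8.5) = (-22.400, 8.5000). On A1, V sits at bearing -90° from J; a 150° counterclockwise sweep puts L at bearing 60°, so L = J + 8.5·(cos 60°, sin 60°) = (-18.150, 15.861). Tangency of A1 to LS means the radius JL is perpendicular to LS, so LS runs along (−sin 60°, cos 60°); with |LS| = 26.4, S = (-41.013, 29.061). Then |VS| = |S − V| = 34.511.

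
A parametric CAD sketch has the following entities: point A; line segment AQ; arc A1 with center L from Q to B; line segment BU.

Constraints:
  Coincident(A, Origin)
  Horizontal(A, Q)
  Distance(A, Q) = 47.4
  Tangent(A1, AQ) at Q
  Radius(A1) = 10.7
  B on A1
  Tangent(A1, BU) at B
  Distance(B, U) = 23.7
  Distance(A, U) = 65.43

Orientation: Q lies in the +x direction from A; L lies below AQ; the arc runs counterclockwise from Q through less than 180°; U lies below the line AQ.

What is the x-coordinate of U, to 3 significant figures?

54.9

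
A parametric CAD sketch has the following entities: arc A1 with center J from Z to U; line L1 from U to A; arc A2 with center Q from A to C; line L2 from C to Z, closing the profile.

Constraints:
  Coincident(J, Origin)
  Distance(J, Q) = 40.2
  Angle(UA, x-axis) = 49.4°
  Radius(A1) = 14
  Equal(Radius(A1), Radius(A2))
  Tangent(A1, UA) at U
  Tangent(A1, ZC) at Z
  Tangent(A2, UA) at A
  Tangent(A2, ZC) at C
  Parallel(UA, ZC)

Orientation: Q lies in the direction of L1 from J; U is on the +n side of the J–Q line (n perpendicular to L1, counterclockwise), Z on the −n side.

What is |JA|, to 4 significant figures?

42.57

The slot axis is L1's direction at 49.4°, so u = (cos 49.4°, sin 49.4°) = (0.6508, 0.7593) and n = (−sin 49.4°, cos 49.4°) = (-0.7593, 0.6508). J is at the origin and Q lies 40.2 along u from J, so Q = 40.2·u = (26.16, 30.52). Tangency of A1 to both parallel lines with radius 14.0 puts U and Z at J ± 14.0·n: U = (-10.63, 9.111), Z = (10.63, -9.111). Equal radii place A and C the same way about Q: A = Q + 14.0·n = (15.53, 39.63), C = Q − 14.0·n = (36.79, 21.41). Then |JA| = |A − J| = 42.57.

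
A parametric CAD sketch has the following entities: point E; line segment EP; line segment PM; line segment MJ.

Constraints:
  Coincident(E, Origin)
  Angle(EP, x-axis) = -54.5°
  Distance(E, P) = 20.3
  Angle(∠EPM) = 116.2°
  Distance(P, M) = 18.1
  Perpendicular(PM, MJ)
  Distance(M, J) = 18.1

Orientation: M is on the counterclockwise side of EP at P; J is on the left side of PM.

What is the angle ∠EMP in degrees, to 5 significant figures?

33.942°

E is at the origin; EP runs at -54.5° with length 20.3, so P = 20.3·(cos -54.5°, sin -54.5°) = (11.788, -16.527). ∠EPM = 116.2°, so PM runs at -54.5° + (180° − 116.2°) = 9.3000° from the x-axis; with |PM| = 18.1, M = P + 18.1·(cos 9.3000°, sin 9.3000°) = (29.650, -13.602). Then cos ∠EMP = ME·MP / (|ME||MP|), giving 33.942°.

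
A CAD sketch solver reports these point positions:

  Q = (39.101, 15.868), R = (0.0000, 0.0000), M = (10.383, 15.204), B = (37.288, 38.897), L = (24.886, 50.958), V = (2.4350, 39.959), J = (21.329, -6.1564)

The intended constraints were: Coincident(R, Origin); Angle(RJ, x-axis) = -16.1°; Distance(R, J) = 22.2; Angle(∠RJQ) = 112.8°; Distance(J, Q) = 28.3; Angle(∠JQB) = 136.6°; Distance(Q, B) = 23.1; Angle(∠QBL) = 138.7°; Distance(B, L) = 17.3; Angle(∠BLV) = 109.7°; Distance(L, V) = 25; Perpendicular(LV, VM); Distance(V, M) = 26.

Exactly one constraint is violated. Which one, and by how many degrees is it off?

Perpendicular(LV, VM) — off by 8.30°.

R = (0.00, 0.00) ✓; RJ at -16.10° ✓; |RJ| = 22.20 ✓; ∠RJQ = 112.8° ✓; |JQ| = 28.30 ✓; ∠JQB = 136.6° ✓; |QB| = 23.10 ✓; ∠QBL = 138.7° ✓; |BL| = 17.30 ✓; ∠BLV = 109.7° ✓; |LV| = 25.00 ✓; ∠(LV, VM) = 81.70° ✗; |VM| = 26.00 ✓.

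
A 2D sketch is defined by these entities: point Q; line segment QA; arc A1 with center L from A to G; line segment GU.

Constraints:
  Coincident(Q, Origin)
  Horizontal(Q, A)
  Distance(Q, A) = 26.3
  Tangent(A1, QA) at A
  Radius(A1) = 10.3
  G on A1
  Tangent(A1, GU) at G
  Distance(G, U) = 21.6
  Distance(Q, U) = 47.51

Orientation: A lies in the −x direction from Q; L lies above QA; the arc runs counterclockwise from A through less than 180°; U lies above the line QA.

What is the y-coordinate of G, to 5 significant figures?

17.596

Q is at the origin; Q and A share the same y with |QA| = 26.3 and A on the −x side, so A = (-26.300, 0.0000). A1 meets QA tangentially, so LA is at right angles to QA, so L = A + (0, 10.3) = (-26.300, 10.300). Since LG ⟂ GU (tangency), |LU| = √(10.3² + 21.6²) = 23.930 regardless of where G sits on A1. So U lies on both circle(Q, 47.51) and circle(L, 23.930); the above-QA intersection is U = (-34.330, 32.842). G is the foot of the tangent from U: G = (-19.030, 17.596).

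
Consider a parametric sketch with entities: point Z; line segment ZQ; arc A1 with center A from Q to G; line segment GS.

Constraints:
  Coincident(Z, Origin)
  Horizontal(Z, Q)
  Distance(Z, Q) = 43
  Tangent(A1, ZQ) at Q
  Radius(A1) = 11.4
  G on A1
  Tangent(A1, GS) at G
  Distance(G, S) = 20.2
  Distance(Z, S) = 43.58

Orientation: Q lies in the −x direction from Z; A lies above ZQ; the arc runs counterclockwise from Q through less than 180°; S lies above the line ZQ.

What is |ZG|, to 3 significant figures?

33.4

Z is at the origin; Z and Q share the same y with |ZQ| = 43.0 and Q on the −x side, so Q = (-43.0, 0.00). Tangency of A1 to ZQ means the radius AQ is perpendicular to ZQ, so A = Q + (0, 11.4) = (-43.0, 11.4). Since AG ⟂ GS (tangency), |AS| = √(11.4² + 20.2²) = 23.2 regardless of where G sits on A1. So S lies on both circle(Z, 43.58) and circle(A, 23.2); the above-ZQ intersection is S = (-30.6, 31.0). G is the foot of the tangent from S: G = (-31.6, 10.8).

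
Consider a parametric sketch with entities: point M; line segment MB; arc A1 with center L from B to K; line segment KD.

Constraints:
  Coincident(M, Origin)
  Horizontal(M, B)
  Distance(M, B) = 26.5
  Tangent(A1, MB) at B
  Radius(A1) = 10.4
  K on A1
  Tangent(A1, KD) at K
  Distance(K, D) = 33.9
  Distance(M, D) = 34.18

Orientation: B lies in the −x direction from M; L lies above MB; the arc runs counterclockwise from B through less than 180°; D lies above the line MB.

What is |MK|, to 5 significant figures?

18.287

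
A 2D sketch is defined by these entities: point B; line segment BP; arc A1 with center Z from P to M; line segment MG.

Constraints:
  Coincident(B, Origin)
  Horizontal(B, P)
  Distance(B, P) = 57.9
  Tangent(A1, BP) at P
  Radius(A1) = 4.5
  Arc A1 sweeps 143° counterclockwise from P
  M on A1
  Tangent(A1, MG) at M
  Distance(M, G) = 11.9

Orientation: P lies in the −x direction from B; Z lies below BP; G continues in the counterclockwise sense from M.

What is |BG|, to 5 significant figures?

53.333

B is at the origin; B and P share the same y with |BP| = 57.9 and P on the −x side, so P = (-57.900, 0.0000). Since A1 is tangent to BP there, ZP ⟂ BP, so Z = P + (0, -4.5) = (-57.900, -4.5000). On A1, P sits at bearing 90° from Z; a 143° counterclockwise sweep puts M at bearing 233°, so M = Z + 4.5·(cos 233°, sin 233°) = (-60.608, -8.0939). The tangent condition forces ZM to be normal to MG, so MG runs along (−sin 233°, cos 233°); with |MG| = 11.9, G = (-51.104, -15.255). Then |BG| = |G − B| = 53.333.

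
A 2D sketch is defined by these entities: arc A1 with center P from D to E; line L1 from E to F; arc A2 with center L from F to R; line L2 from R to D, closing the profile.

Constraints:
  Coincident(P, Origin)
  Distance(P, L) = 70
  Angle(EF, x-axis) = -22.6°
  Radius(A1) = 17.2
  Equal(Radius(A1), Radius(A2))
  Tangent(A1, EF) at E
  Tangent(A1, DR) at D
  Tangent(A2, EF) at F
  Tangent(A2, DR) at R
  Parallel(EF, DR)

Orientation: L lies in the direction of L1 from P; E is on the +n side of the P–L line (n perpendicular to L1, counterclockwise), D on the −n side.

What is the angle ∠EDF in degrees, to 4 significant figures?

63.83°

Tangency of A1 to both parallel lines with radius 17.2 puts E and D at P ± 17.2·n: E = (6.610, 15.88), D = (-6.610, -15.88). Equal radii place F and R the same way about L: F = L + 17.2·n = (71.23, -11.02), R = L − 17.2·n = (58.01, -42.78). Then cos ∠EDF = DE·DF / (|DE||DF|), giving 63.83°.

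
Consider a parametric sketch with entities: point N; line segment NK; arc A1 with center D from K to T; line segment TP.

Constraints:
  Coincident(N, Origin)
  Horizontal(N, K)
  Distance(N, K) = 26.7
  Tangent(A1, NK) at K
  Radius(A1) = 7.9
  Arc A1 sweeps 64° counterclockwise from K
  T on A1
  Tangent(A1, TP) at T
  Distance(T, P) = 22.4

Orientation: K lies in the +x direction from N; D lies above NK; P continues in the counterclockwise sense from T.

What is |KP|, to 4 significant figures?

29.83

N is at the origin; N and K share the same y with |NK| = 26.7 and K on the +x side, so K = (26.70, 0.000). A1 meets NK tangentially, so DK is at right angles to NK, so D = K + (0, 7.9) = (26.70, 7.900). On A1, K sits at bearing -90° from D; a 64° counterclockwise sweep puts T at bearing -26°, so T = D + 7.9·(cos -26°, sin -26°) = (33.80, 4.437). A1 meets TP tangentially, so DT is at right angles to TP, so TP runs along (−sin -26°, cos -26°); with |TP| = 22.4, P = (43.62, 24.57). Then |KP| = |P − K| = 29.83.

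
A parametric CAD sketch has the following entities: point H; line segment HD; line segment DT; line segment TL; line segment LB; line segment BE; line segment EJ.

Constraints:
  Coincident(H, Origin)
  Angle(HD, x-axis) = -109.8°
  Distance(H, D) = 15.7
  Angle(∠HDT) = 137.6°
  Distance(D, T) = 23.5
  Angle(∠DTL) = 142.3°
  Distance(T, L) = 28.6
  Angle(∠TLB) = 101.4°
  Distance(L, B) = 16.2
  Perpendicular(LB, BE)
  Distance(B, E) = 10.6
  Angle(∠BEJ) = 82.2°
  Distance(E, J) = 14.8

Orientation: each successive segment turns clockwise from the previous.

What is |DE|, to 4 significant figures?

40.17

∠TLB = 101.4° gives LB at 91.50° from the x-axis; with |LB| = 16.2, B = (-54.70, -4.620). The perpendicularity gives BE at right angles to LB, so BE runs at 1.500°; with |BE| = 10.6, E = (-44.11, -4.343). Then |DE| = |E − D| = 40.17.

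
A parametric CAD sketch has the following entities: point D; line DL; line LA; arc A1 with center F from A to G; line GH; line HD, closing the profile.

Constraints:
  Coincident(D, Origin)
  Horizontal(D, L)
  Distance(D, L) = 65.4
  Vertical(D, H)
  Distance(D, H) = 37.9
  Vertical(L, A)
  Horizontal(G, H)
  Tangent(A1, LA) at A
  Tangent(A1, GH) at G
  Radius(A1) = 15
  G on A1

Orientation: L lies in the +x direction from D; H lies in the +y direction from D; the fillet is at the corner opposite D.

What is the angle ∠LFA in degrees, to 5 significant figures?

56.774°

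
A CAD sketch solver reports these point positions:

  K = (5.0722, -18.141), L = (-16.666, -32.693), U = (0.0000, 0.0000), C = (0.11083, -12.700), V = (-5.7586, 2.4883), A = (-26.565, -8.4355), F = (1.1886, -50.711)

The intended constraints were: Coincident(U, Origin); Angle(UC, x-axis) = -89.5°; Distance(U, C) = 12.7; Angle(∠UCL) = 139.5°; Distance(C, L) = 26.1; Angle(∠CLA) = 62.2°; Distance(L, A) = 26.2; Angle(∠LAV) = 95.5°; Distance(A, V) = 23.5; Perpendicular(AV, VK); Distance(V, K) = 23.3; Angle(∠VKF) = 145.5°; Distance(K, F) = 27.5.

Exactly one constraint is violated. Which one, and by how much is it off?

Distance(K, F) = 27.5 — off by 5.30.

U = (0.00, 0.00) ✓; UC at -89.50° ✓; |UC| = 12.70 ✓; ∠UCL = 139.5° ✓; |CL| = 26.10 ✓; ∠CLA = 62.20° ✓; |LA| = 26.20 ✓; ∠LAV = 95.50° ✓; |AV| = 23.50 ✓; ∠(AV, VK) = 90.00° ✓; |VK| = 23.30 ✓; ∠VKF = 145.5° ✓; |KF| = 32.80 ✗.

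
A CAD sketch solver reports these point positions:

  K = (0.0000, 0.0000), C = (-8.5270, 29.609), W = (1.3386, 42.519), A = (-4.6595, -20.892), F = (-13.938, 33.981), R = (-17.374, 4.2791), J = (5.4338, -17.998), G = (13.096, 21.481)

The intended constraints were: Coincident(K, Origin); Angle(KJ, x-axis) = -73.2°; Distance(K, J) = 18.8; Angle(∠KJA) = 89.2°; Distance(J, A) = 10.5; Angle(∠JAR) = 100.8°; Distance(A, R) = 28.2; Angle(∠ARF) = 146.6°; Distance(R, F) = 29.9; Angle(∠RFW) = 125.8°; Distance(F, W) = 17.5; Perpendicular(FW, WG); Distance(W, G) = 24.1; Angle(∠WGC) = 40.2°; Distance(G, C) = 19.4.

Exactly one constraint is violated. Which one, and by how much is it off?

Distance(G, C) = 19.4 — off by 3.70.

K = (0.00, 0.00) ✓; KJ at -73.20° ✓; |KJ| = 18.80 ✓; ∠KJA = 89.20° ✓; |JA| = 10.50 ✓; ∠JAR = 100.8° ✓; |AR| = 28.20 ✓; ∠ARF = 146.6° ✓; |RF| = 29.90 ✓; ∠RFW = 125.8° ✓; |FW| = 17.50 ✓; ∠(FW, WG) = 90.00° ✓; |WG| = 24.10 ✓; ∠WGC = 40.20° ✓; |GC| = 23.10 ✗.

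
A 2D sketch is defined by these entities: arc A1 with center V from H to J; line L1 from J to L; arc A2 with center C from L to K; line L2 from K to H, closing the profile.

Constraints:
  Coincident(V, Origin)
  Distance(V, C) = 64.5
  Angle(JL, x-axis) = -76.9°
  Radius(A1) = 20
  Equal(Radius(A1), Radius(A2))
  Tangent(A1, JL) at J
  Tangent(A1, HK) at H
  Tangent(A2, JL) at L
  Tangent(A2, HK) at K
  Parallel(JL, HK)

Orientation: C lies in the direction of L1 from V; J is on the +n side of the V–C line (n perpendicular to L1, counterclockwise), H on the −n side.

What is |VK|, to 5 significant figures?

67.530

The slot axis is L1's direction at -76.9°, so u = (cos -76.9°, sin -76.9°) = (0.22665, -0.97398) and n = (−sin -76.9°, cos -76.9°) = (0.97398, 0.22665). V is at the origin and C lies 64.5 along u from V, so C = 64.5·u = (14.619, -62.821). Tangency of A1 to both parallel lines with radius 20.0 puts J and H at V ± 20.0·n: J = (19.480, 4.5330), H = (-19.480, -4.5330). Equal radii place L and K the same way about C: L = C + 20.0·n = (34.099, -58.288), K = C − 20.0·n = (-4.8605, -67.354). Then |VK| = |K − V| = 67.530.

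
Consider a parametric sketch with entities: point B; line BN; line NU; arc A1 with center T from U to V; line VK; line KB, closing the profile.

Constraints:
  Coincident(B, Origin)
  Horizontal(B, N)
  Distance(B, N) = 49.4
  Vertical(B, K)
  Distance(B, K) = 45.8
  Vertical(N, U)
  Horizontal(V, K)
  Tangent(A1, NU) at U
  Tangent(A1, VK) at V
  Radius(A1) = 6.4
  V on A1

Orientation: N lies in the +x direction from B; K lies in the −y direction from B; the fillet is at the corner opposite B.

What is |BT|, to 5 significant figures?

58.321

B is at the origin; BN is horizontal with |BN| = 49.4 and N on the +x side, so N = (49.400, 0.0000). BK is vertical with |BK| = 45.8 and K on the −y side, so K = (0.0000, -45.800). The virtual corner opposite B is at (49.400, -45.800). A1 meets NU tangentially, so TU is at right angles to NU and since A1 is tangent to VK there, TV ⟂ VK, with radius 6.4, so the center T sits 6.4 in from both sides at T = (43.000, -39.400). Then |BT| = |T − B| = 58.321.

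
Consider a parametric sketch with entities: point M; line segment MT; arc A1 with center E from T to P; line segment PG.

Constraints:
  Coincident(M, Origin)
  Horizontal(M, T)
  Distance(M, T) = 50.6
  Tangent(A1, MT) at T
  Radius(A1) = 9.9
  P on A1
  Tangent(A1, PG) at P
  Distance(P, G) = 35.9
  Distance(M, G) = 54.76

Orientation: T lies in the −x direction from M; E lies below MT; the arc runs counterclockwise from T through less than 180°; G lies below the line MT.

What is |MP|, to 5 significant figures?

60.244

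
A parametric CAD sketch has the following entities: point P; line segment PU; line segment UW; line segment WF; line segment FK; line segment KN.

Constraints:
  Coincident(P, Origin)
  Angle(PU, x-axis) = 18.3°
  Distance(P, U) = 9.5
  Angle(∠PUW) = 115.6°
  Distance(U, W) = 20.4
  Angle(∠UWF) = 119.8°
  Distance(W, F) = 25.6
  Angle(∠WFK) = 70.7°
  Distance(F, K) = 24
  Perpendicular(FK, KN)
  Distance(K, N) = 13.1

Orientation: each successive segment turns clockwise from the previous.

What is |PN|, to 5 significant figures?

12.361

P is at the origin; PU runs at 18.3° with length 9.5, so U = (9.0195, 2.9829). ∠PUW = 115.6° gives UW at -46.100° from the x-axis; with |UW| = 20.4, W = (23.165, -11.716). ∠UWF = 119.8° gives WF at -106.30° from the x-axis; with |WF| = 25.6, F = (15.980, -36.287). ∠WFK = 70.7° gives FK at 144.40° from the x-axis; with |FK| = 24.0, K = (-3.5345, -22.316). FK ⟂ KN, so KN runs at 54.400°; with |KN| = 13.1, N = (4.0913, -11.665). Then |PN| = |N − P| = 12.361.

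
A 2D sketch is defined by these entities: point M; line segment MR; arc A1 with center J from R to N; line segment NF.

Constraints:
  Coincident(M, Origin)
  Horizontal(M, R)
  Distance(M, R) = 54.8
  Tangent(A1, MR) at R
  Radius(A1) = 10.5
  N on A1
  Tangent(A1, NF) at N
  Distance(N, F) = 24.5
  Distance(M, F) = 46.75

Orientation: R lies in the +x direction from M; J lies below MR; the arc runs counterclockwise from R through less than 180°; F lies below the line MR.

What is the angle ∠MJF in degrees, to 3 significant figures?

56.6°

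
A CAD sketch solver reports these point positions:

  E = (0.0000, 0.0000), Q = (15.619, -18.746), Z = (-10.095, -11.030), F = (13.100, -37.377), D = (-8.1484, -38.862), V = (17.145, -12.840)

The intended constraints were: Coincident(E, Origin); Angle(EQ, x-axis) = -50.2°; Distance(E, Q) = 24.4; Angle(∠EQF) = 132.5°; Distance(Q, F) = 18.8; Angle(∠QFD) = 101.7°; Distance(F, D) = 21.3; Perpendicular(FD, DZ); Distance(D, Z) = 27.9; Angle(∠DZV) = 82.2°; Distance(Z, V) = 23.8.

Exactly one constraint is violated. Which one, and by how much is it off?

Distance(Z, V) = 23.8 — off by 3.50.

E = (0.00, 0.00) ✓; EQ at -50.20° ✓; |EQ| = 24.40 ✓; ∠EQF = 132.5° ✓; |QF| = 18.80 ✓; ∠QFD = 101.7° ✓; |FD| = 21.30 ✓; ∠(FD, DZ) = 90.00° ✓; |DZ| = 27.90 ✓; ∠DZV = 82.20° ✓; |ZV| = 27.30 ✗.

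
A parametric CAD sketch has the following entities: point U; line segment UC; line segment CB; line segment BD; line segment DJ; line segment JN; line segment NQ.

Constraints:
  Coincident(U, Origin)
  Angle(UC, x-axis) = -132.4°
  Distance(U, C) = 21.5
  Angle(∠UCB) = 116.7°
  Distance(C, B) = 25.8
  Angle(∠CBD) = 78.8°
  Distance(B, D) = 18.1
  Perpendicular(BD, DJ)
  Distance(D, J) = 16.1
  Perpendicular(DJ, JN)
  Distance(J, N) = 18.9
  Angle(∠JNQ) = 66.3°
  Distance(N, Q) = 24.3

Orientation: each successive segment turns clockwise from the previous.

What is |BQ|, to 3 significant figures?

10.9

U is at the origin; UC runs at -132.4° with length 21.5, so C = (-14.5, -15.9). ∠UCB = 116.7° gives CB at 164° from the x-axis; with |CB| = 25.8, B = (-39.3, -8.90). ∠CBD = 78.8° gives BD at 63.1° from the x-axis; with |BD| = 18.1, D = (-31.1, 7.25). BD is perpendicular to DJ, so DJ runs at -26.9°; with |DJ| = 16.1, J = (-16.8, -0.0380). DJ is perpendicular to JN, so JN runs at -117°; with |JN| = 18.9, N = (-25.3, -16.9). ∠JNQ = 66.3° gives NQ at 129° from the x-axis; with |NQ| = 24.3, Q = (-40.8, 1.88). Then |BQ| = |Q − B| = 10.9.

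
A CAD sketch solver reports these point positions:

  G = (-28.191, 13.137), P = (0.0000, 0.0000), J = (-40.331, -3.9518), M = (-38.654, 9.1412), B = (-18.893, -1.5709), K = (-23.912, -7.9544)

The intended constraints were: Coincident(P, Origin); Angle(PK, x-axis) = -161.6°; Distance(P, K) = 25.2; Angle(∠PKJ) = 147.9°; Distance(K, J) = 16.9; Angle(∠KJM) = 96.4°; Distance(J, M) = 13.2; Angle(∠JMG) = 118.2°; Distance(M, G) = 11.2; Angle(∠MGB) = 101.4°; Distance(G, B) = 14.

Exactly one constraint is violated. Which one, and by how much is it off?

Distance(G, B) = 14 — off by 3.40.

P = (0.00, 0.00) ✓; PK at -161.6° ✓; |PK| = 25.20 ✓; ∠PKJ = 147.9° ✓; |KJ| = 16.90 ✓; ∠KJM = 96.40° ✓; |JM| = 13.20 ✓; ∠JMG = 118.2° ✓; |MG| = 11.20 ✓; ∠MGB = 101.4° ✓; |GB| = 17.40 ✗.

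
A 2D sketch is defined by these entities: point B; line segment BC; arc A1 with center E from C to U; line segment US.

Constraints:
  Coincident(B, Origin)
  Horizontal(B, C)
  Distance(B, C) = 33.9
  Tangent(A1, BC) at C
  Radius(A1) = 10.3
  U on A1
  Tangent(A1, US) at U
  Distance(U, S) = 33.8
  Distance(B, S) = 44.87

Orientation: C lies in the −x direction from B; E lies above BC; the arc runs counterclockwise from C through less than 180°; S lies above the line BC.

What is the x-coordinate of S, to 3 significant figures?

-17.2

Checks: |EU| = 10.30 ✓; ∠(EU, US) = 90.00° ✓; |US| = 33.80 ✓; |BS| = 44.87 ✓.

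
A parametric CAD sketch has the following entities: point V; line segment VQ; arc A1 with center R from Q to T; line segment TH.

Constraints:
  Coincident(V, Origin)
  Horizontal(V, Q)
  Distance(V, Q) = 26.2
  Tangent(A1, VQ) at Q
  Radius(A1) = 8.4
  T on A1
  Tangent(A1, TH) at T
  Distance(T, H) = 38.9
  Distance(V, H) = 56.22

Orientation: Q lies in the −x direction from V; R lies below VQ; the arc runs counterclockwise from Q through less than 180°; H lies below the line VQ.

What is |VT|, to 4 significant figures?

35.82

V is at the origin; V and Q share the same y with |VQ| = 26.2 and Q on the −x side, so Q = (-26.20, 0.000). A1 meets VQ tangentially, so RQ is at right angles to VQ, so R = Q + (0, -8.4) = (-26.20, -8.400). Since RT ⟂ TH (tangency), |RH| = √(8.4² + 38.9²) = 39.80 regardless of where T sits on A1. So H lies on both circle(V, 56.22) and circle(R, 39.80); the below-VQ intersection is H = (-29.12, -48.09). T is the foot of the tangent from H: T = (-34.52, -9.565).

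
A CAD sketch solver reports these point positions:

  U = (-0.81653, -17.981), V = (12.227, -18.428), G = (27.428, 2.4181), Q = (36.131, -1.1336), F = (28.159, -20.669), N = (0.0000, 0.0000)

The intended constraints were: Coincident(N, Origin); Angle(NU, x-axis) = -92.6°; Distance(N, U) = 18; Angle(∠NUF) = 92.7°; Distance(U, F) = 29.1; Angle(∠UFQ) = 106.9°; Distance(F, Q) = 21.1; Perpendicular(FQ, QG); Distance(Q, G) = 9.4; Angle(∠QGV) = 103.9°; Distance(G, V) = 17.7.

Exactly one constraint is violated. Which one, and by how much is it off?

Distance(G, V) = 17.7 — off by 8.10.

N = (0.00, 0.00) ✓; NU at -92.60° ✓; |NU| = 18.00 ✓; ∠NUF = 92.70° ✓; |UF| = 29.10 ✓; ∠UFQ = 106.9° ✓; |FQ| = 21.10 ✓; ∠(FQ, QG) = 90.00° ✓; |QG| = 9.400 ✓; ∠QGV = 103.9° ✓; |GV| = 25.80 ✗.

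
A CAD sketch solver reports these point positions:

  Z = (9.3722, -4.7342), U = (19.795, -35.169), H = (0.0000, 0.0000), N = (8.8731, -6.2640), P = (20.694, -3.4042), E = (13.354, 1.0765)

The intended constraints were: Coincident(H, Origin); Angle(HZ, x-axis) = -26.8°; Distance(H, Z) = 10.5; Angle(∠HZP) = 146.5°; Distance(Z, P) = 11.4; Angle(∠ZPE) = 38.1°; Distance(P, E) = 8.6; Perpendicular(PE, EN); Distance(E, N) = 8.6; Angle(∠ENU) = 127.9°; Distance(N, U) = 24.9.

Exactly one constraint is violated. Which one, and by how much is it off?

Distance(N, U) = 24.9 — off by 6.00.

H = (0.00, 0.00) ✓; HZ at -26.80° ✓; |HZ| = 10.50 ✓; ∠HZP = 146.5° ✓; |ZP| = 11.40 ✓; ∠ZPE = 38.10° ✓; |PE| = 8.600 ✓; ∠(PE, EN) = 90.00° ✓; |EN| = 8.600 ✓; ∠ENU = 127.9° ✓; |NU| = 30.90 ✗.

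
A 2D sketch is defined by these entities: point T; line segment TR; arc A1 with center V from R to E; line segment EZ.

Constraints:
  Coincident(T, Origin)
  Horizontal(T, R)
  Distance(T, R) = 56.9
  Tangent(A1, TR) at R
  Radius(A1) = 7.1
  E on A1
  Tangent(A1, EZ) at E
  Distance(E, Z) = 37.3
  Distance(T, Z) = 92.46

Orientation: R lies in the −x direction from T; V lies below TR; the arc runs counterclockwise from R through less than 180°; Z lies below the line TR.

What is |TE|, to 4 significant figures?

62.10

T is at the origin; T and R share the same y with |TR| = 56.9 and R on the −x side, so R = (-56.90, 0.000). Since A1 is tangent to TR there, VR ⟂ TR, so V = R + (0, -7.1) = (-56.90, -7.100). Since VE ⟂ EZ (tangency), |VZ| = √(7.1² + 37.3²) = 37.97 regardless of where E sits on A1. So Z lies on both circle(T, 92.46) and circle(V, 37.97); the below-TR intersection is Z = (-87.69, -29.32). E is the foot of the tangent from Z: E = (-62.06, -2.222).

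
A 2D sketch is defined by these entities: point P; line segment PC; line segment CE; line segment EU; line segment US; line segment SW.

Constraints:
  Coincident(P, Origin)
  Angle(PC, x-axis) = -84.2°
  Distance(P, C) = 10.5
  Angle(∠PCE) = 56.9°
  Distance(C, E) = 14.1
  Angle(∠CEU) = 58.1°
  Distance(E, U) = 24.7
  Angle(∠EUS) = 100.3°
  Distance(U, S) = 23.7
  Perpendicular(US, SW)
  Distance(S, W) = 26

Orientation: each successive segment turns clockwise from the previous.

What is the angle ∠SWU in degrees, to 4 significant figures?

42.35°

P is at the origin; PC runs at -84.2° with length 10.5, so C = (1.061, -10.45). ∠PCE = 56.9° gives CE at 152.7° from the x-axis; with |CE| = 14.1, E = (-11.47, -3.979). ∠CEU = 58.1° gives EU at 30.80° from the x-axis; with |EU| = 24.7, U = (9.748, 8.668). ∠EUS = 100.3° gives US at -48.90° from the x-axis; with |US| = 23.7, S = (25.33, -9.191). The perpendicularity gives SW at right angles to US, so SW runs at -138.9°; with |SW| = 26.0, W = (5.735, -26.28). Then cos ∠SWU = WS·WU / (|WS||WU|), giving 42.35°.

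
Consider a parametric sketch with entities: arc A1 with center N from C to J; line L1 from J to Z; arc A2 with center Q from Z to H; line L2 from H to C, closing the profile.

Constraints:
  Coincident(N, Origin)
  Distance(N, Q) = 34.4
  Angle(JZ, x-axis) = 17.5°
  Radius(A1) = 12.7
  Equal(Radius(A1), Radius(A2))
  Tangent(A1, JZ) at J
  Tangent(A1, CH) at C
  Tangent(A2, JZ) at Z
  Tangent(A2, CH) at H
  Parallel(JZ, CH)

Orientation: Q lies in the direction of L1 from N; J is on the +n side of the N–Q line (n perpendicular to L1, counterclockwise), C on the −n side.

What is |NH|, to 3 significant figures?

36.7

The slot axis is L1's direction at 17.5°, so u = (cos 17.5°, sin 17.5°) = (0.954, 0.301) and n = (−sin 17.5°, cos 17.5°) = (-0.301, 0.954). N is at the origin and Q lies 34.4 along u from N, so Q = 34.4·u = (32.8, 10.3). Tangency of A1 to both parallel lines with radius 12.7 puts J and C at N ± 12.7·n: J = (-3.82, 12.1), C = (3.82, -12.1). Equal radii place Z and H the same way about Q: Z = Q + 12.7·n = (29.0, 22.5), H = Q − 12.7·n = (36.6, -1.77). Then |NH| = |H − N| = 36.7.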